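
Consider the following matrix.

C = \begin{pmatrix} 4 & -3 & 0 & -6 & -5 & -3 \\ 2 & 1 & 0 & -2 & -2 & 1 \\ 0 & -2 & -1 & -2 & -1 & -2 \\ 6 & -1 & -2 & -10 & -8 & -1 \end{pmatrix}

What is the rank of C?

Row reduce to echelon form.
R2 ← R2 − (1/2)·R1: [0, 5/2, 0, 1, 1/2, 5/2]
R4 ← R4 − (3/2)·R1: [0, 7/2, -2, -1, -1/2, 7/2]
R3 ← R3 + (4/5)·R2: [0, 0, -1, -6/5, -3/5, 0]
R4 ← R4 − (7/5)·R2: [0, 0, -2, -12/5, -6/5, 0]
R4 ← R4 − (2)·R3: [0, 0, 0, 0, 0, 0]
Echelon form has 3 nonzero rows, so rank(C) = 3.

3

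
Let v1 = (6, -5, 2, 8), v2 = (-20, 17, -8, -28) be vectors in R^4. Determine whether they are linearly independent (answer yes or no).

Form the matrix with these vectors as rows and row reduce.
R2 ← R2 + (10/3)·R1: [0, 1/3, -4/3, -4/3]
2 nonzero rows, so the 2 vectors span a space of dimension 2.
Since 2 = 2, the vectors are linearly independent.

yes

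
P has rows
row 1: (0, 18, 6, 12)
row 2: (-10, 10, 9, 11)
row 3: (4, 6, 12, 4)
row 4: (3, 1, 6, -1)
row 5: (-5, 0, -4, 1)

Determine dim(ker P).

0

Row reduce to echelon form.
Swap R1 ↔ R2
R3 ← R3 + (2/5)·R1: [0, 10, 78/5, 42/5]
R4 ← R4 + (3/10)·R1: [0, 4, 87/10, 23/10]
R5 ← R5 − (1/2)·R1: [0, -5, -17/2, -9/2]
R3 ← R3 − (5/9)·R2: [0, 0, 184/15, 26/15]
R4 ← R4 − (2/9)·R2: [0, 0, 221/30, -11/30]
R5 ← R5 + (5/18)·R2: [0, 0, -41/6, -7/6]
R4 ← R4 − (221/368)·R3: [0, 0, 0, -259/184]
R5 ← R5 + (205/368)·R3: [0, 0, 0, -37/184]
R5 ← R5 − (1/7)·R4: [0, 0, 0, 0]
4 nonzero rows, so rank(P) = 4.
P has 4 columns; by rank–nullity, nullity = 4 − 4 = 0.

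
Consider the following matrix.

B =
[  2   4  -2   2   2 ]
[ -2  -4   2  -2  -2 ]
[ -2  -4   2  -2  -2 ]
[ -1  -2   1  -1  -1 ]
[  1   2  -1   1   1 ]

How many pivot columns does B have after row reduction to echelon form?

Row reduce to echelon form.
R2 ← R2 + R1: [0, 0, 0, 0, 0]
R3 ← R3 + R1: [0, 0, 0, 0, 0]
R4 ← R4 + (1/2)·R1: [0, 0, 0, 0, 0]
R5 ← R5 − (1/2)·R1: [0, 0, 0, 0, 0]
Echelon form has 1 nonzero row, so rank(B) = 1.
Each nonzero row contributes one pivot column: 1 pivot columns.

1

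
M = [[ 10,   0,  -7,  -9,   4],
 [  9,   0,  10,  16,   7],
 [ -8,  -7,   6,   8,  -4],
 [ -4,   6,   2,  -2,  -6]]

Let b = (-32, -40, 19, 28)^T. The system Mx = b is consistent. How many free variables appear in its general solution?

1

Row reduce the augmented matrix [M | b].
R2 ← R2 − (9/10)·R1: [0, 0, 163/10, 241/10, 17/5, -56/5]
R3 ← R3 + (4/5)·R1: [0, -7, 2/5, 4/5, -4/5, -33/5]
R4 ← R4 + (2/5)·R1: [0, 6, -4/5, -28/5, -22/5, 76/5]
Swap R2 ↔ R3
R4 ← R4 + (6/7)·R2: [0, 0, -16/35, -172/35, -178/35, 334/35]
R4 ← R4 + (32/1141)·R3: [0, 0, 0, -4836/1141, -5694/1141, 10530/1141]
The echelon form has 4 nonzero rows, and every pivot lies in the first 5 columns, so rank(M) = rank([M|b]) = 4.
The system is consistent.
Free variables = (unknowns) − (rank) = 5 − 4 = 1.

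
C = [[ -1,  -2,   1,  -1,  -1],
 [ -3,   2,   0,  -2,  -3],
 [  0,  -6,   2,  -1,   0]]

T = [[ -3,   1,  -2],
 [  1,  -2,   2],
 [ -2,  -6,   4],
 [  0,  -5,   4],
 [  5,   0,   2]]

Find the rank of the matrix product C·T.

First compute CT:
[[ -6,   2,  -4],
 [ -4,   3,  -4],
 [-10,   5,  -8]]
Now row reduce the product.
R2 ← R2 − (2/3)·R1: [0, 5/3, -4/3]
R3 ← R3 − (5/3)·R1: [0, 5/3, -4/3]
R3 ← R3 − R2: [0, 0, 0]
2 nonzero rows, so rank(CT) = 2.

2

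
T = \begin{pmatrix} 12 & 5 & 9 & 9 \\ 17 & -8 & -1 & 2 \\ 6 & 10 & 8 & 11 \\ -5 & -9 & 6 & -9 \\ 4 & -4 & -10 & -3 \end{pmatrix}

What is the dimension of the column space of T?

Row reduce to echelon form.
R2 ← R2 − (17/12)·R1: [0, -181/12, -55/4, -43/4]
R3 ← R3 − (1/2)·R1: [0, 15/2, 7/2, 13/2]
R4 ← R4 + (5/12)·R1: [0, -83/12, 39/4, -21/4]
R5 ← R5 − (1/3)·R1: [0, -17/3, -13, -6]
R3 ← R3 + (90/181)·R2: [0, 0, -604/181, 209/181]
R4 ← R4 − (83/181)·R2: [0, 0, 2906/181, -58/181]
R5 ← R5 − (68/181)·R2: [0, 0, -1418/181, -355/181]
R4 ← R4 + (1453/302)·R3: [0, 0, 0, 1581/302]
R5 ← R5 − (709/302)·R3: [0, 0, 0, -1411/302]
R5 ← R5 + (83/93)·R4: [0, 0, 0, 0]
Echelon form has 4 nonzero rows, so rank(T) = 4.
The column space has dimension equal to the rank: 4.

4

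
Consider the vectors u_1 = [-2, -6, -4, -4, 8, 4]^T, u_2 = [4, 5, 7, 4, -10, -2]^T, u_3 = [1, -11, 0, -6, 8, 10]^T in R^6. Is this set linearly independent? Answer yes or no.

Form the matrix with these vectors as rows and row reduce.
R2 ← R2 + (2)·R1: [0, -7, -1, -4, 6, 6]
R3 ← R3 + (1/2)·R1: [0, -14, -2, -8, 12, 12]
R3 ← R3 − (2)·R2: [0, 0, 0, 0, 0, 0]
2 nonzero rows, so the 3 vectors span a space of dimension 2.
Since 2 < 3, the vectors are linearly dependent.

no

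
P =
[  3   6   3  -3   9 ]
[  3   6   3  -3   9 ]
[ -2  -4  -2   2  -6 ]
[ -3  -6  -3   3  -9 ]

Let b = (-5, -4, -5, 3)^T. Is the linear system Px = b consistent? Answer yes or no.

no

Row reduce the augmented matrix [P | b].
R2 ← R2 − R1: [0, 0, 0, 0, 0, 1]
R3 ← R3 + (2/3)·R1: [0, 0, 0, 0, 0, -25/3]
R4 ← R4 + R1: [0, 0, 0, 0, 0, -2]
R3 ← R3 + (25/3)·R2: [0, 0, 0, 0, 0, 0]
R4 ← R4 + (2)·R2: [0, 0, 0, 0, 0, 0]
The echelon form has 2 nonzero rows; the last pivot sits in the augmented column, so rank(P) = 1 but rank([P|b]) = 2.
Since the ranks differ, the system is inconsistent.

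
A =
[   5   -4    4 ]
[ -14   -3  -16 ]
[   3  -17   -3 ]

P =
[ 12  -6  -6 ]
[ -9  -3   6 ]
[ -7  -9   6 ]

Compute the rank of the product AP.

First compute AP:
[[ 68, -54, -30],
 [-29, 237, -30],
 [210,  60, -138]]
Now row reduce the product.
R2 ← R2 + (29/68)·R1: [0, 7275/34, -1455/34]
R3 ← R3 − (105/34)·R1: [0, 3855/17, -771/17]
R3 ← R3 − (514/485)·R2: [0, 0, 0]
2 nonzero rows, so rank(AP) = 2.

2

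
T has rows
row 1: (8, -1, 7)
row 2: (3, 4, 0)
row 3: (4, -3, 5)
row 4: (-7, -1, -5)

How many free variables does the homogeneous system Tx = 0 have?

Row reduce to echelon form.
R2 ← R2 − (3/8)·R1: [0, 35/8, -21/8]
R3 ← R3 − (1/2)·R1: [0, -5/2, 3/2]
R4 ← R4 + (7/8)·R1: [0, -15/8, 9/8]
R3 ← R3 + (4/7)·R2: [0, 0, 0]
R4 ← R4 + (3/7)·R2: [0, 0, 0]
2 nonzero rows, so rank(T) = 2.
T has 3 columns; by rank–nullity, nullity = 3 − 2 = 1.

1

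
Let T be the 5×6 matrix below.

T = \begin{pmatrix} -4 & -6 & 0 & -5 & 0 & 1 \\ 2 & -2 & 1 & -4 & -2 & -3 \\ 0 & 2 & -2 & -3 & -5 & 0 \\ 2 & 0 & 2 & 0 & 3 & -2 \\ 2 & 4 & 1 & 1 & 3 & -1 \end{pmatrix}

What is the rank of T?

Row reduce to echelon form.
R2 ← R2 + (1/2)·R1: [0, -5, 1, -13/2, -2, -5/2]
R4 ← R4 + (1/2)·R1: [0, -3, 2, -5/2, 3, -3/2]
R5 ← R5 + (1/2)·R1: [0, 1, 1, -3/2, 3, -1/2]
R3 ← R3 + (2/5)·R2: [0, 0, -8/5, -28/5, -29/5, -1]
R4 ← R4 − (3/5)·R2: [0, 0, 7/5, 7/5, 21/5, 0]
R5 ← R5 + (1/5)·R2: [0, 0, 6/5, -14/5, 13/5, -1]
R4 ← R4 + (7/8)·R3: [0, 0, 0, -7/2, -7/8, -7/8]
R5 ← R5 + (3/4)·R3: [0, 0, 0, -7, -7/4, -7/4]
R5 ← R5 − (2)·R4: [0, 0, 0, 0, 0, 0]
Echelon form has 4 nonzero rows, so rank(T) = 4.

4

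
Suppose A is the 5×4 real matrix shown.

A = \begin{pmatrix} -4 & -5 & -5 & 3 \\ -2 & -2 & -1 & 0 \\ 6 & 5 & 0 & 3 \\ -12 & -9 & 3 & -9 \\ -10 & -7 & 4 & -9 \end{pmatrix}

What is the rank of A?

Row reduce to echelon form.
R2 ← R2 − (1/2)·R1: [0, 1/2, 3/2, -3/2]
R3 ← R3 + (3/2)·R1: [0, -5/2, -15/2, 15/2]
R4 ← R4 − (3)·R1: [0, 6, 18, -18]
R5 ← R5 − (5/2)·R1: [0, 11/2, 33/2, -33/2]
R3 ← R3 + (5)·R2: [0, 0, 0, 0]
R4 ← R4 − (12)·R2: [0, 0, 0, 0]
R5 ← R5 − (11)·R2: [0, 0, 0, 0]
Echelon form has 2 nonzero rows, so rank(A) = 2.

2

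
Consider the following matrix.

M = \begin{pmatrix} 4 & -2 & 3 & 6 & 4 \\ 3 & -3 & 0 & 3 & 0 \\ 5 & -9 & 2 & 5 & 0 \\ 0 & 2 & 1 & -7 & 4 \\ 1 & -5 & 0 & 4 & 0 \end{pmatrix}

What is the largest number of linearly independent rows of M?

Row reduce to echelon form.
R2 ← R2 − (3/4)·R1: [0, -3/2, -9/4, -3/2, -3]
R3 ← R3 − (5/4)·R1: [0, -13/2, -7/4, -5/2, -5]
R5 ← R5 − (1/4)·R1: [0, -9/2, -3/4, 5/2, -1]
R3 ← R3 − (13/3)·R2: [0, 0, 8, 4, 8]
R4 ← R4 + (4/3)·R2: [0, 0, -2, -9, 0]
R5 ← R5 − (3)·R2: [0, 0, 6, 7, 8]
R4 ← R4 + (1/4)·R3: [0, 0, 0, -8, 2]
R5 ← R5 − (3/4)·R3: [0, 0, 0, 4, 2]
R5 ← R5 + (1/2)·R4: [0, 0, 0, 0, 3]
Echelon form has 5 nonzero rows, so rank(M) = 5.
The rank gives the maximum number of linearly independent rows: 5.

5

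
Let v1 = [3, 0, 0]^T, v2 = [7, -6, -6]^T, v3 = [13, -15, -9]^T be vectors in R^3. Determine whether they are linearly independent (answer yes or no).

yes

Form the matrix with these vectors as rows and row reduce.
R2 ← R2 − (7/3)·R1: [0, -6, -6]
R3 ← R3 − (13/3)·R1: [0, -15, -9]
R3 ← R3 − (5/2)·R2: [0, 0, 6]
3 nonzero rows, so the 3 vectors span a space of dimension 3.
Since 3 = 3, the vectors are linearly independent.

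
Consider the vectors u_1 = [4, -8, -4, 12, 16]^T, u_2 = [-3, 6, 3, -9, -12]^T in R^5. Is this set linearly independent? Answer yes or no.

no

Form the matrix with these vectors as rows and row reduce.
R2 ← R2 + (3/4)·R1: [0, 0, 0, 0, 0]
1 nonzero row, so the 2 vectors span a space of dimension 1.
Since 1 < 2, the vectors are linearly dependent.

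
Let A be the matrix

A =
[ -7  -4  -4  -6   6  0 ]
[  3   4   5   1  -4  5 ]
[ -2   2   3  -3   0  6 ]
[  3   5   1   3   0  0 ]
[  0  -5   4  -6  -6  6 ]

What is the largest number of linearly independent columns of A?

4

Row reduce to echelon form.
R2 ← R2 + (3/7)·R1: [0, 16/7, 23/7, -11/7, -10/7, 5]
R3 ← R3 − (2/7)·R1: [0, 22/7, 29/7, -9/7, -12/7, 6]
R4 ← R4 + (3/7)·R1: [0, 23/7, -5/7, 3/7, 18/7, 0]
R3 ← R3 − (11/8)·R2: [0, 0, -3/8, 7/8, 1/4, -7/8]
R4 ← R4 − (23/16)·R2: [0, 0, -87/16, 43/16, 37/8, -115/16]
R5 ← R5 + (35/16)·R2: [0, 0, 179/16, -151/16, -73/8, 271/16]
R4 ← R4 − (29/2)·R3: [0, 0, 0, -10, 1, 11/2]
R5 ← R5 + (179/6)·R3: [0, 0, 0, 50/3, -5/3, -55/6]
R5 ← R5 + (5/3)·R4: [0, 0, 0, 0, 0, 0]
Echelon form has 4 nonzero rows, so rank(A) = 4.
The rank gives the maximum number of linearly independent columns: 4.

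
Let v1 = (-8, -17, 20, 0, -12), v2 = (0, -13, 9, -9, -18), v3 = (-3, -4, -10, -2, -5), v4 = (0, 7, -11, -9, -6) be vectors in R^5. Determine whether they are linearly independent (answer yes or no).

yes

Form the matrix with these vectors as rows and row reduce.
R3 ← R3 − (3/8)·R1: [0, 19/8, -35/2, -2, -1/2]
R3 ← R3 + (19/104)·R2: [0, 0, -1649/104, -379/104, -197/52]
R4 ← R4 + (7/13)·R2: [0, 0, -80/13, -180/13, -204/13]
R4 ← R4 − (640/1649)·R3: [0, 0, 0, -20500/1649, -23452/1649]
4 nonzero rows, so the 4 vectors span a space of dimension 4.
Since 4 = 4, the vectors are linearly independent.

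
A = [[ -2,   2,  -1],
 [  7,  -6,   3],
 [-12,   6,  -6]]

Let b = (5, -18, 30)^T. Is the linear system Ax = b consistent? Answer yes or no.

yes

Row reduce the augmented matrix [A | b].
R2 ← R2 + (7/2)·R1: [0, 1, -1/2, -1/2]
R3 ← R3 − (6)·R1: [0, -6, 0, 0]
R3 ← R3 + (6)·R2: [0, 0, -3, -3]
The echelon form has 3 nonzero rows, and every pivot lies in the first 3 columns, so rank(A) = rank([A|b]) = 3.
The system is consistent.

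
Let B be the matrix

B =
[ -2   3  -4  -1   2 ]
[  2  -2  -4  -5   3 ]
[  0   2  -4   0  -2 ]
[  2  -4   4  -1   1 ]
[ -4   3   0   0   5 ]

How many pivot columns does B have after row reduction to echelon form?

3

Row reduce to echelon form.
R2 ← R2 + R1: [0, 1, -8, -6, 5]
R4 ← R4 + R1: [0, -1, 0, -2, 3]
R5 ← R5 − (2)·R1: [0, -3, 8, 2, 1]
R3 ← R3 − (2)·R2: [0, 0, 12, 12, -12]
R4 ← R4 + R2: [0, 0, -8, -8, 8]
R5 ← R5 + (3)·R2: [0, 0, -16, -16, 16]
R4 ← R4 + (2/3)·R3: [0, 0, 0, 0, 0]
R5 ← R5 + (4/3)·R3: [0, 0, 0, 0, 0]
Echelon form has 3 nonzero rows, so rank(B) = 3.
Each nonzero row contributes one pivot column: 3 pivot columns.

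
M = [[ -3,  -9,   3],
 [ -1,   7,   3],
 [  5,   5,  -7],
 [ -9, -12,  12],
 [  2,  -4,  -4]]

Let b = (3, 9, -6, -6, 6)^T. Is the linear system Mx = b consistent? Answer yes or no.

Row reduce the augmented matrix [M | b].
R2 ← R2 − (1/3)·R1: [0, 10, 2, 8]
R3 ← R3 + (5/3)·R1: [0, -10, -2, -1]
R4 ← R4 − (3)·R1: [0, 15, 3, -15]
R5 ← R5 + (2/3)·R1: [0, -10, -2, 8]
R3 ← R3 + R2: [0, 0, 0, 7]
R4 ← R4 − (3/2)·R2: [0, 0, 0, -27]
R5 ← R5 + R2: [0, 0, 0, 16]
R4 ← R4 + (27/7)·R3: [0, 0, 0, 0]
R5 ← R5 − (16/7)·R3: [0, 0, 0, 0]
The echelon form has 3 nonzero rows; the last pivot sits in the augmented column, so rank(M) = 2 but rank([M|b]) = 3.
Since the ranks differ, the system is inconsistent.

no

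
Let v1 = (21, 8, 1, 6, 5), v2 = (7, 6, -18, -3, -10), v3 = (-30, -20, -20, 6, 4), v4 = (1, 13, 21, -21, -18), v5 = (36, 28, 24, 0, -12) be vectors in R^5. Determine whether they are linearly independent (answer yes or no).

Form the matrix with these vectors as rows and row reduce.
R2 ← R2 − (1/3)·R1: [0, 10/3, -55/3, -5, -35/3]
R3 ← R3 + (10/7)·R1: [0, -60/7, -130/7, 102/7, 78/7]
R4 ← R4 − (1/21)·R1: [0, 265/21, 440/21, -149/7, -383/21]
R5 ← R5 − (12/7)·R1: [0, 100/7, 156/7, -72/7, -144/7]
R3 ← R3 + (18/7)·R2: [0, 0, -460/7, 12/7, -132/7]
R4 ← R4 − (53/14)·R2: [0, 0, 1265/14, -33/14, 363/14]
R5 ← R5 − (30/7)·R2: [0, 0, 706/7, 78/7, 206/7]
R4 ← R4 + (11/8)·R3: [0, 0, 0, 0, 0]
R5 ← R5 + (353/230)·R3: [0, 0, 0, 1584/115, 56/115]
Swap R4 ↔ R5
4 nonzero rows, so the 5 vectors span a space of dimension 4.
Since 4 < 5, the vectors are linearly dependent.

no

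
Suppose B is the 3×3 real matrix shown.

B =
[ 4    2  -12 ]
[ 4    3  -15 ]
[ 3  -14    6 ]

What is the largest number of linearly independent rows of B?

3

Row reduce to echelon form.
R2 ← R2 − R1: [0, 1, -3]
R3 ← R3 − (3/4)·R1: [0, -31/2, 15]
R3 ← R3 + (31/2)·R2: [0, 0, -63/2]
Echelon form has 3 nonzero rows, so rank(B) = 3.
The rank gives the maximum number of linearly independent rows: 3.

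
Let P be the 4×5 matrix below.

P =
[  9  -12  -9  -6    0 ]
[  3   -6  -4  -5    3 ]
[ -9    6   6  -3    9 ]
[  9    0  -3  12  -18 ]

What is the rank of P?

Row reduce to echelon form.
R2 ← R2 − (1/3)·R1: [0, -2, -1, -3, 3]
R3 ← R3 + R1: [0, -6, -3, -9, 9]
R4 ← R4 − R1: [0, 12, 6, 18, -18]
R3 ← R3 − (3)·R2: [0, 0, 0, 0, 0]
R4 ← R4 + (6)·R2: [0, 0, 0, 0, 0]
Echelon form has 2 nonzero rows, so rank(P) = 2.

2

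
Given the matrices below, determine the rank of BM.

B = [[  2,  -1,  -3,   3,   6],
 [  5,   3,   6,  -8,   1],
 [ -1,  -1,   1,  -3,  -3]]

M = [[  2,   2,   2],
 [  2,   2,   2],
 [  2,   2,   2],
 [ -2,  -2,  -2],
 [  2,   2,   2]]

First compute BM:
[[  2,   2,   2],
 [ 46,  46,  46],
 [ -2,  -2,  -2]]
Now row reduce the product.
R2 ← R2 − (23)·R1: [0, 0, 0]
R3 ← R3 + R1: [0, 0, 0]
1 nonzero row, so rank(BM) = 1.

1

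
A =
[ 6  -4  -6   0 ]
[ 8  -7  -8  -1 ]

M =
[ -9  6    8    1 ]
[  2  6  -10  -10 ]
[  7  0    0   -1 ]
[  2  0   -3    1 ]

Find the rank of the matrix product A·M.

First compute AM:
[[-104,  12,  88,  52],
 [-144,   6, 137,  85]]
Now row reduce the product.
R2 ← R2 − (18/13)·R1: [0, -138/13, 197/13, 13]
2 nonzero rows, so rank(AM) = 2.

2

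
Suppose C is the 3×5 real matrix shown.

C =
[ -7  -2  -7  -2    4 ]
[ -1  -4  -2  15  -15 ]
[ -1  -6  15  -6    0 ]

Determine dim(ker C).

Row reduce to echelon form.
R2 ← R2 − (1/7)·R1: [0, -26/7, -1, 107/7, -109/7]
R3 ← R3 − (1/7)·R1: [0, -40/7, 16, -40/7, -4/7]
R3 ← R3 − (20/13)·R2: [0, 0, 228/13, -380/13, 304/13]
3 nonzero rows, so rank(C) = 3.
C has 5 columns; by rank–nullity, nullity = 5 − 3 = 2.

2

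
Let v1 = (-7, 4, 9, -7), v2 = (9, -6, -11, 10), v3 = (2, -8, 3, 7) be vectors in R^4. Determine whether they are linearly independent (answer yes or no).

yes

Form the matrix with these vectors as rows and row reduce.
R2 ← R2 + (9/7)·R1: [0, -6/7, 4/7, 1]
R3 ← R3 + (2/7)·R1: [0, -48/7, 39/7, 5]
R3 ← R3 − (8)·R2: [0, 0, 1, -3]
3 nonzero rows, so the 3 vectors span a space of dimension 3.
Since 3 = 3, the vectors are linearly independent.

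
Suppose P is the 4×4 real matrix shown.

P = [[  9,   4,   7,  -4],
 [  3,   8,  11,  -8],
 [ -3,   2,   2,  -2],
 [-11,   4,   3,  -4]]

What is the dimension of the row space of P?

2

Row reduce to echelon form.
R2 ← R2 − (1/3)·R1: [0, 20/3, 26/3, -20/3]
R3 ← R3 + (1/3)·R1: [0, 10/3, 13/3, -10/3]
R4 ← R4 + (11/9)·R1: [0, 80/9, 104/9, -80/9]
R3 ← R3 − (1/2)·R2: [0, 0, 0, 0]
R4 ← R4 − (4/3)·R2: [0, 0, 0, 0]
Echelon form has 2 nonzero rows, so rank(P) = 2.
The row space has dimension equal to the rank: 2.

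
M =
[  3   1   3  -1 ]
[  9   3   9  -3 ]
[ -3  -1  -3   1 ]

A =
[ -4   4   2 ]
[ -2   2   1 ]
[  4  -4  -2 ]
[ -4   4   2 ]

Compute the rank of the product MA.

1

First compute MA:
[[  2,  -2,  -1],
 [  6,  -6,  -3],
 [ -2,   2,   1]]
Now row reduce the product.
R2 ← R2 − (3)·R1: [0, 0, 0]
R3 ← R3 + R1: [0, 0, 0]
1 nonzero row, so rank(MA) = 1.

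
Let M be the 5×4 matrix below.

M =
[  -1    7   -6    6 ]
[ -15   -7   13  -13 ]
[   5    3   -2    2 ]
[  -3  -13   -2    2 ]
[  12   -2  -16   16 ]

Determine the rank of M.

3

Row reduce to echelon form.
R2 ← R2 − (15)·R1: [0, -112, 103, -103]
R3 ← R3 + (5)·R1: [0, 38, -32, 32]
R4 ← R4 − (3)·R1: [0, -34, 16, -16]
R5 ← R5 + (12)·R1: [0, 82, -88, 88]
R3 ← R3 + (19/56)·R2: [0, 0, 165/56, -165/56]
R4 ← R4 − (17/56)·R2: [0, 0, -855/56, 855/56]
R5 ← R5 + (41/56)·R2: [0, 0, -705/56, 705/56]
R4 ← R4 + (57/11)·R3: [0, 0, 0, 0]
R5 ← R5 + (47/11)·R3: [0, 0, 0, 0]
Echelon form has 3 nonzero rows, so rank(M) = 3.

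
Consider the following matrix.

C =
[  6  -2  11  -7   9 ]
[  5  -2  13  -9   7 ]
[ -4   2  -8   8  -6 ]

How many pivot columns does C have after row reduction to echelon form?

3

Row reduce to echelon form.
R2 ← R2 − (5/6)·R1: [0, -1/3, 23/6, -19/6, -1/2]
R3 ← R3 + (2/3)·R1: [0, 2/3, -2/3, 10/3, 0]
R3 ← R3 + (2)·R2: [0, 0, 7, -3, -1]
Echelon form has 3 nonzero rows, so rank(C) = 3.
Each nonzero row contributes one pivot column: 3 pivot columns.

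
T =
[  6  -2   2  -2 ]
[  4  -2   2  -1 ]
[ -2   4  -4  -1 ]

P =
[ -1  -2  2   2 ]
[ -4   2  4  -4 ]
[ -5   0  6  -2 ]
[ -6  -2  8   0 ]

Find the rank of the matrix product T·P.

2

First compute TP:
[[  4, -12,   0,  16],
 [  0, -10,   4,  12],
 [ 12,  14, -20, -12]]
Now row reduce the product.
R3 ← R3 − (3)·R1: [0, 50, -20, -60]
R3 ← R3 + (5)·R2: [0, 0, 0, 0]
2 nonzero rows, so rank(TP) = 2.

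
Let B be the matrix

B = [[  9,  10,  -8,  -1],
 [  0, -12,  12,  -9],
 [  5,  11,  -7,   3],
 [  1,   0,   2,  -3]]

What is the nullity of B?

Row reduce to echelon form.
R3 ← R3 − (5/9)·R1: [0, 49/9, -23/9, 32/9]
R4 ← R4 − (1/9)·R1: [0, -10/9, 26/9, -26/9]
R3 ← R3 + (49/108)·R2: [0, 0, 26/9, -19/36]
R4 ← R4 − (5/54)·R2: [0, 0, 16/9, -37/18]
R4 ← R4 − (8/13)·R3: [0, 0, 0, -45/26]
4 nonzero rows, so rank(B) = 4.
B has 4 columns; by rank–nullity, nullity = 4 − 4 = 0.

0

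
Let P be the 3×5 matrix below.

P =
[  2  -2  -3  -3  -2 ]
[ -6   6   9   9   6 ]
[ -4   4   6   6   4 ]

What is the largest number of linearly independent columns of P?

Row reduce to echelon form.
R2 ← R2 + (3)·R1: [0, 0, 0, 0, 0]
R3 ← R3 + (2)·R1: [0, 0, 0, 0, 0]
Echelon form has 1 nonzero row, so rank(P) = 1.
The rank gives the maximum number of linearly independent columns: 1.

1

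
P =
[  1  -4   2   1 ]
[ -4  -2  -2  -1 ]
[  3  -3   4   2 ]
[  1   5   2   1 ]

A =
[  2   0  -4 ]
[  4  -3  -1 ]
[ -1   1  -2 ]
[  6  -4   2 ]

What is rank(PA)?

3

First compute PA:
[[-10,  10,  -2],
 [-20,   8,  20],
 [  2,   5, -13],
 [ 26, -17, -11]]
Now row reduce the product.
R2 ← R2 − (2)·R1: [0, -12, 24]
R3 ← R3 + (1/5)·R1: [0, 7, -67/5]
R4 ← R4 + (13/5)·R1: [0, 9, -81/5]
R3 ← R3 + (7/12)·R2: [0, 0, 3/5]
R4 ← R4 + (3/4)·R2: [0, 0, 9/5]
R4 ← R4 − (3)·R3: [0, 0, 0]
3 nonzero rows, so rank(PA) = 3.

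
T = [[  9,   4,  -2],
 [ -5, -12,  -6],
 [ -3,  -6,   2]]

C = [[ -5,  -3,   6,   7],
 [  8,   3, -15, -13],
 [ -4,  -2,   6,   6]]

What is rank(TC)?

First compute TC:
[[ -5, -11, -18,  -1],
 [-47,  -9, 114,  85],
 [-41, -13,  84,  69]]
Now row reduce the product.
R2 ← R2 − (47/5)·R1: [0, 472/5, 1416/5, 472/5]
R3 ← R3 − (41/5)·R1: [0, 386/5, 1158/5, 386/5]
R3 ← R3 − (193/236)·R2: [0, 0, 0, 0]
2 nonzero rows, so rank(TC) = 2.

2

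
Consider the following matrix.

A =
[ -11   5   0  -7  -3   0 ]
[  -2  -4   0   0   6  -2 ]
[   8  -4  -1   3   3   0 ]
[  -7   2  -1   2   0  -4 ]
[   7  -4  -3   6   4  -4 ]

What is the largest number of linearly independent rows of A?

5

Row reduce to echelon form.
R2 ← R2 − (2/11)·R1: [0, -54/11, 0, 14/11, 72/11, -2]
R3 ← R3 + (8/11)·R1: [0, -4/11, -1, -23/11, 9/11, 0]
R4 ← R4 − (7/11)·R1: [0, -13/11, -1, 71/11, 21/11, -4]
R5 ← R5 + (7/11)·R1: [0, -9/11, -3, 17/11, 23/11, -4]
R3 ← R3 − (2/27)·R2: [0, 0, -1, -59/27, 1/3, 4/27]
R4 ← R4 − (13/54)·R2: [0, 0, -1, 166/27, 1/3, -95/27]
R5 ← R5 − (1/6)·R2: [0, 0, -3, 4/3, 1, -11/3]
R4 ← R4 − R3: [0, 0, 0, 25/3, 0, -11/3]
R5 ← R5 − (3)·R3: [0, 0, 0, 71/9, 0, -37/9]
R5 ← R5 − (71/75)·R4: [0, 0, 0, 0, 0, -16/25]
Echelon form has 5 nonzero rows, so rank(A) = 5.
The rank gives the maximum number of linearly independent rows: 5.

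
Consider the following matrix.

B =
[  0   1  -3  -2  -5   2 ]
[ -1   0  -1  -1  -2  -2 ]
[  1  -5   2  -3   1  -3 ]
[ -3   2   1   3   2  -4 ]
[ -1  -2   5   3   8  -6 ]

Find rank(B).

4

Row reduce to echelon form.
Swap R1 ↔ R2
R3 ← R3 + R1: [0, -5, 1, -4, -1, -5]
R4 ← R4 − (3)·R1: [0, 2, 4, 6, 8, 2]
R5 ← R5 − R1: [0, -2, 6, 4, 10, -4]
R3 ← R3 + (5)·R2: [0, 0, -14, -14, -26, 5]
R4 ← R4 − (2)·R2: [0, 0, 10, 10, 18, -2]
R5 ← R5 + (2)·R2: [0, 0, 0, 0, 0, 0]
R4 ← R4 + (5/7)·R3: [0, 0, 0, 0, -4/7, 11/7]
Echelon form has 4 nonzero rows, so rank(B) = 4.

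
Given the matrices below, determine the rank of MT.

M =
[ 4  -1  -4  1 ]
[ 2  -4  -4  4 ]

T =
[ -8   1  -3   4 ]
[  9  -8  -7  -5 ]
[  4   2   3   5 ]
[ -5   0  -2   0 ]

First compute MT:
[[-62,   4, -19,   1],
 [-88,  26,   2,   8]]
Now row reduce the product.
R2 ← R2 − (44/31)·R1: [0, 630/31, 898/31, 204/31]
2 nonzero rows, so rank(MT) = 2.

2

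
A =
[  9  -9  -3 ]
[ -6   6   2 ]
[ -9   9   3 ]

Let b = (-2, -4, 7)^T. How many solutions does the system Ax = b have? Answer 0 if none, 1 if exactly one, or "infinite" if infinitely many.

Row reduce the augmented matrix [A | b].
R2 ← R2 + (2/3)·R1: [0, 0, 0, -16/3]
R3 ← R3 + R1: [0, 0, 0, 5]
R3 ← R3 + (15/16)·R2: [0, 0, 0, 0]
The echelon form has 2 nonzero rows; the last pivot sits in the augmented column, so rank(A) = 1 but rank([A|b]) = 2.
Since the ranks differ, the system is inconsistent.
It has no solutions.

0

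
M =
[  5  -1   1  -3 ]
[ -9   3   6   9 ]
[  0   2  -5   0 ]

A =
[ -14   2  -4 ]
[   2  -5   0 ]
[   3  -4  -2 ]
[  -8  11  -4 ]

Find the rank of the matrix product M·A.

3

First compute MA:
[[-45, -22, -10],
 [ 78,  42, -12],
 [-11,  10,  10]]
Now row reduce the product.
R2 ← R2 + (26/15)·R1: [0, 58/15, -88/3]
R3 ← R3 − (11/45)·R1: [0, 692/45, 112/9]
R3 ← R3 − (346/87)·R2: [0, 0, 3744/29]
3 nonzero rows, so rank(MA) = 3.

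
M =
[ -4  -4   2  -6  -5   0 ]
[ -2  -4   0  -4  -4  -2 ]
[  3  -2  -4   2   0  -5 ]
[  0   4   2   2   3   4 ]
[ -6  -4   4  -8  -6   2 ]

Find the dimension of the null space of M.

Row reduce to echelon form.
R2 ← R2 − (1/2)·R1: [0, -2, -1, -1, -3/2, -2]
R3 ← R3 + (3/4)·R1: [0, -5, -5/2, -5/2, -15/4, -5]
R5 ← R5 − (3/2)·R1: [0, 2, 1, 1, 3/2, 2]
R3 ← R3 − (5/2)·R2: [0, 0, 0, 0, 0, 0]
R4 ← R4 + (2)·R2: [0, 0, 0, 0, 0, 0]
R5 ← R5 + R2: [0, 0, 0, 0, 0, 0]
2 nonzero rows, so rank(M) = 2.
M has 6 columns; by rank–nullity, nullity = 6 − 2 = 4.

4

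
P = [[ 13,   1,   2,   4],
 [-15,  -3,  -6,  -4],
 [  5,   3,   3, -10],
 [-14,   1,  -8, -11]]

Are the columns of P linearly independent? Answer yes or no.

yes

Row reduce P to echelon form.
R2 ← R2 + (15/13)·R1: [0, -24/13, -48/13, 8/13]
R3 ← R3 − (5/13)·R1: [0, 34/13, 29/13, -150/13]
R4 ← R4 + (14/13)·R1: [0, 27/13, -76/13, -87/13]
R3 ← R3 + (17/12)·R2: [0, 0, -3, -32/3]
R4 ← R4 + (9/8)·R2: [0, 0, -10, -6]
R4 ← R4 − (10/3)·R3: [0, 0, 0, 266/9]
4 pivots among 4 columns.
Every column is a pivot column, so the columns are linearly independent.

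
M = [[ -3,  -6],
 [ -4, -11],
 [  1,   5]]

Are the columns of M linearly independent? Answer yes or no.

yes

Row reduce M to echelon form.
R2 ← R2 − (4/3)·R1: [0, -3]
R3 ← R3 + (1/3)·R1: [0, 3]
R3 ← R3 + R2: [0, 0]
2 pivots among 2 columns.
Every column is a pivot column, so the columns are linearly independent.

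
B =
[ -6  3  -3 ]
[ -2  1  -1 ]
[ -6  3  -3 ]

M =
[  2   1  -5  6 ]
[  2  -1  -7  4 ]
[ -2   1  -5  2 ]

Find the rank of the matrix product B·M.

First compute BM:
[[  0, -12,  24, -30],
 [  0,  -4,   8, -10],
 [  0, -12,  24, -30]]
Now row reduce the product.
R2 ← R2 − (1/3)·R1: [0, 0, 0, 0]
R3 ← R3 − R1: [0, 0, 0, 0]
1 nonzero row, so rank(BM) = 1.

1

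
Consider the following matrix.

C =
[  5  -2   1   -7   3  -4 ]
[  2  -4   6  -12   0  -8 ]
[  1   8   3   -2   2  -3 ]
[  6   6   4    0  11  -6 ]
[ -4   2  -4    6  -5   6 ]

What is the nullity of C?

1

Row reduce to echelon form.
R2 ← R2 − (2/5)·R1: [0, -16/5, 28/5, -46/5, -6/5, -32/5]
R3 ← R3 − (1/5)·R1: [0, 42/5, 14/5, -3/5, 7/5, -11/5]
R4 ← R4 − (6/5)·R1: [0, 42/5, 14/5, 42/5, 37/5, -6/5]
R5 ← R5 + (4/5)·R1: [0, 2/5, -16/5, 2/5, -13/5, 14/5]
R3 ← R3 + (21/8)·R2: [0, 0, 35/2, -99/4, -7/4, -19]
R4 ← R4 + (21/8)·R2: [0, 0, 35/2, -63/4, 17/4, -18]
R5 ← R5 + (1/8)·R2: [0, 0, -5/2, -3/4, -11/4, 2]
R4 ← R4 − R3: [0, 0, 0, 9, 6, 1]
R5 ← R5 + (1/7)·R3: [0, 0, 0, -30/7, -3, -5/7]
R5 ← R5 + (10/21)·R4: [0, 0, 0, 0, -1/7, -5/21]
5 nonzero rows, so rank(C) = 5.
C has 6 columns; by rank–nullity, nullity = 6 − 5 = 1.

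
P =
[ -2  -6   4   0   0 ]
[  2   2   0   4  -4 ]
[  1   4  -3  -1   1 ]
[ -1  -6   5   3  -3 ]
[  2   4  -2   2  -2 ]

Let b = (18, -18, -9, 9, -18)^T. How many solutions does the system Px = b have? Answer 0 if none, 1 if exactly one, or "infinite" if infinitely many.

Row reduce the augmented matrix [P | b].
R2 ← R2 + R1: [0, -4, 4, 4, -4, 0]
R3 ← R3 + (1/2)·R1: [0, 1, -1, -1, 1, 0]
R4 ← R4 − (1/2)·R1: [0, -3, 3, 3, -3, 0]
R5 ← R5 + R1: [0, -2, 2, 2, -2, 0]
R3 ← R3 + (1/4)·R2: [0, 0, 0, 0, 0, 0]
R4 ← R4 − (3/4)·R2: [0, 0, 0, 0, 0, 0]
R5 ← R5 − (1/2)·R2: [0, 0, 0, 0, 0, 0]
The echelon form has 2 nonzero rows, and every pivot lies in the first 5 columns, so rank(P) = rank([P|b]) = 2.
The system is consistent.
rank = 2 < 5 unknowns, so there are infinitely many solutions.

infinite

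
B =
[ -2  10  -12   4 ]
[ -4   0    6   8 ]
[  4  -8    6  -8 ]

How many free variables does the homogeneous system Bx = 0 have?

2

Row reduce to echelon form.
R2 ← R2 − (2)·R1: [0, -20, 30, 0]
R3 ← R3 + (2)·R1: [0, 12, -18, 0]
R3 ← R3 + (3/5)·R2: [0, 0, 0, 0]
2 nonzero rows, so rank(B) = 2.
B has 4 columns; by rank–nullity, nullity = 4 − 2 = 2.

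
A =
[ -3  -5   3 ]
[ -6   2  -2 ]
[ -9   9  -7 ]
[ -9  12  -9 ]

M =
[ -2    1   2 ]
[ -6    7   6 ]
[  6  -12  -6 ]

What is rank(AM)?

First compute AM:
[[ 54, -74, -54],
 [-12,  32,  12],
 [-78, 138,  78],
 [-108, 183, 108]]
Now row reduce the product.
R2 ← R2 + (2/9)·R1: [0, 140/9, 0]
R3 ← R3 + (13/9)·R1: [0, 280/9, 0]
R4 ← R4 + (2)·R1: [0, 35, 0]
R3 ← R3 − (2)·R2: [0, 0, 0]
R4 ← R4 − (9/4)·R2: [0, 0, 0]
2 nonzero rows, so rank(AM) = 2.

2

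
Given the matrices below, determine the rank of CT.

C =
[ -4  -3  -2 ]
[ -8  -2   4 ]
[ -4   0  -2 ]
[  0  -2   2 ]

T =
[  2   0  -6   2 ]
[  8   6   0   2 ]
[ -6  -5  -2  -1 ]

2

First compute CT:
[[-20,  -8,  28, -12],
 [-56, -32,  40, -24],
 [  4,  10,  28,  -6],
 [-28, -22,  -4,  -6]]
Now row reduce the product.
R2 ← R2 − (14/5)·R1: [0, -48/5, -192/5, 48/5]
R3 ← R3 + (1/5)·R1: [0, 42/5, 168/5, -42/5]
R4 ← R4 − (7/5)·R1: [0, -54/5, -216/5, 54/5]
R3 ← R3 + (7/8)·R2: [0, 0, 0, 0]
R4 ← R4 − (9/8)·R2: [0, 0, 0, 0]
2 nonzero rows, so rank(CT) = 2.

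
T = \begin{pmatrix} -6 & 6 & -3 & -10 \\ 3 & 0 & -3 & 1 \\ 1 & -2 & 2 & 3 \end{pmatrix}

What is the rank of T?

2

Row reduce to echelon form.
R2 ← R2 + (1/2)·R1: [0, 3, -9/2, -4]
R3 ← R3 + (1/6)·R1: [0, -1, 3/2, 4/3]
R3 ← R3 + (1/3)·R2: [0, 0, 0, 0]
Echelon form has 2 nonzero rows, so rank(T) = 2.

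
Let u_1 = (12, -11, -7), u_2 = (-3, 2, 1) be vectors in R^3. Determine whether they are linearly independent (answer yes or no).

yes

Form the matrix with these vectors as rows and row reduce.
R2 ← R2 + (1/4)·R1: [0, -3/4, -3/4]
2 nonzero rows, so the 2 vectors span a space of dimension 2.
Since 2 = 2, the vectors are linearly independent.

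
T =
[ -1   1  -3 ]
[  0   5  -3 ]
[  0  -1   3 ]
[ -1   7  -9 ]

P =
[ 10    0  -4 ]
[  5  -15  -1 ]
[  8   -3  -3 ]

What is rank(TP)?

First compute TP:
[[-29,  -6,  12],
 [  1, -66,   4],
 [ 19,   6,  -8],
 [-47, -78,  24]]
Now row reduce the product.
R2 ← R2 + (1/29)·R1: [0, -1920/29, 128/29]
R3 ← R3 + (19/29)·R1: [0, 60/29, -4/29]
R4 ← R4 − (47/29)·R1: [0, -1980/29, 132/29]
R3 ← R3 + (1/32)·R2: [0, 0, 0]
R4 ← R4 − (33/32)·R2: [0, 0, 0]
2 nonzero rows, so rank(TP) = 2.

2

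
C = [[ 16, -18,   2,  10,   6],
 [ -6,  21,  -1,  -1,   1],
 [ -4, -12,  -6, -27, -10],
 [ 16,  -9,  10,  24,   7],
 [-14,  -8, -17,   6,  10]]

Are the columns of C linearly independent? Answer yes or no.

no

Row reduce C to echelon form.
R2 ← R2 + (3/8)·R1: [0, 57/4, -1/4, 11/4, 13/4]
R3 ← R3 + (1/4)·R1: [0, -33/2, -11/2, -49/2, -17/2]
R4 ← R4 − R1: [0, 9, 8, 14, 1]
R5 ← R5 + (7/8)·R1: [0, -95/4, -61/4, 59/4, 61/4]
R3 ← R3 + (22/19)·R2: [0, 0, -110/19, -405/19, -90/19]
R4 ← R4 − (12/19)·R2: [0, 0, 155/19, 233/19, -20/19]
R5 ← R5 + (5/3)·R2: [0, 0, -47/3, 58/3, 62/3]
R4 ← R4 + (31/22)·R3: [0, 0, 0, -391/22, -85/11]
R5 ← R5 − (893/330)·R3: [0, 0, 0, 5083/66, 1105/33]
R5 ← R5 + (13/3)·R4: [0, 0, 0, 0, 0]
4 pivots among 5 columns.
Only 4 < 5 pivot columns, so the columns are linearly dependent.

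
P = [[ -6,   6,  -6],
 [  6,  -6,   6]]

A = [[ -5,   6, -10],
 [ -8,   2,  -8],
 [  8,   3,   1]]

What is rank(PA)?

First compute PA:
[[-66, -42,   6],
 [ 66,  42,  -6]]
Now row reduce the product.
R2 ← R2 + R1: [0, 0, 0]
1 nonzero row, so rank(PA) = 1.

1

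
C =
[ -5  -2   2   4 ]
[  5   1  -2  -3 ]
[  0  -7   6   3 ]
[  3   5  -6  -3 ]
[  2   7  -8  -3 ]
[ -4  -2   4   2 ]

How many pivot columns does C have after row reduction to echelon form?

Row reduce to echelon form.
R2 ← R2 + R1: [0, -1, 0, 1]
R4 ← R4 + (3/5)·R1: [0, 19/5, -24/5, -3/5]
R5 ← R5 + (2/5)·R1: [0, 31/5, -36/5, -7/5]
R6 ← R6 − (4/5)·R1: [0, -2/5, 12/5, -6/5]
R3 ← R3 − (7)·R2: [0, 0, 6, -4]
R4 ← R4 + (19/5)·R2: [0, 0, -24/5, 16/5]
R5 ← R5 + (31/5)·R2: [0, 0, -36/5, 24/5]
R6 ← R6 − (2/5)·R2: [0, 0, 12/5, -8/5]
R4 ← R4 + (4/5)·R3: [0, 0, 0, 0]
R5 ← R5 + (6/5)·R3: [0, 0, 0, 0]
R6 ← R6 − (2/5)·R3: [0, 0, 0, 0]
Echelon form has 3 nonzero rows, so rank(C) = 3.
Each nonzero row contributes one pivot column: 3 pivot columns.

3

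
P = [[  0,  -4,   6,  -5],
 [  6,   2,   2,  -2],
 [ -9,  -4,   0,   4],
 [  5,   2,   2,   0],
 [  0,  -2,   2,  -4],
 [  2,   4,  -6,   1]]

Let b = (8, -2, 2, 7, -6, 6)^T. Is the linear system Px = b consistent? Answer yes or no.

no

Row reduce the augmented matrix [P | b].
Swap R1 ↔ R2
R3 ← R3 + (3/2)·R1: [0, -1, 3, 1, -1]
R4 ← R4 − (5/6)·R1: [0, 1/3, 1/3, 5/3, 26/3]
R6 ← R6 − (1/3)·R1: [0, 10/3, -20/3, 5/3, 20/3]
R3 ← R3 − (1/4)·R2: [0, 0, 3/2, 9/4, -3]
R4 ← R4 + (1/12)·R2: [0, 0, 5/6, 5/4, 28/3]
R5 ← R5 − (1/2)·R2: [0, 0, -1, -3/2, -10]
R6 ← R6 + (5/6)·R2: [0, 0, -5/3, -5/2, 40/3]
R4 ← R4 − (5/9)·R3: [0, 0, 0, 0, 11]
R5 ← R5 + (2/3)·R3: [0, 0, 0, 0, -12]
R6 ← R6 + (10/9)·R3: [0, 0, 0, 0, 10]
R5 ← R5 + (12/11)·R4: [0, 0, 0, 0, 0]
R6 ← R6 − (10/11)·R4: [0, 0, 0, 0, 0]
The echelon form has 4 nonzero rows; the last pivot sits in the augmented column, so rank(P) = 3 but rank([P|b]) = 4.
Since the ranks differ, the system is inconsistent.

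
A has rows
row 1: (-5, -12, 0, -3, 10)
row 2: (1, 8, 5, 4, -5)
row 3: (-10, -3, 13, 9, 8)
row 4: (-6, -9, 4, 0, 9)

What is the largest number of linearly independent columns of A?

3

Row reduce to echelon form.
R2 ← R2 + (1/5)·R1: [0, 28/5, 5, 17/5, -3]
R3 ← R3 − (2)·R1: [0, 21, 13, 15, -12]
R4 ← R4 − (6/5)·R1: [0, 27/5, 4, 18/5, -3]
R3 ← R3 − (15/4)·R2: [0, 0, -23/4, 9/4, -3/4]
R4 ← R4 − (27/28)·R2: [0, 0, -23/28, 9/28, -3/28]
R4 ← R4 − (1/7)·R3: [0, 0, 0, 0, 0]
Echelon form has 3 nonzero rows, so rank(A) = 3.
The rank gives the maximum number of linearly independent columns: 3.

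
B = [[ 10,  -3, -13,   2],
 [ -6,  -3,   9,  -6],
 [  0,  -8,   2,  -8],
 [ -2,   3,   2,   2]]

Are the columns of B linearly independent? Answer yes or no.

Row reduce B to echelon form.
R2 ← R2 + (3/5)·R1: [0, -24/5, 6/5, -24/5]
R4 ← R4 + (1/5)·R1: [0, 12/5, -3/5, 12/5]
R3 ← R3 − (5/3)·R2: [0, 0, 0, 0]
R4 ← R4 + (1/2)·R2: [0, 0, 0, 0]
2 pivots among 4 columns.
Only 2 < 4 pivot columns, so the columns are linearly dependent.

no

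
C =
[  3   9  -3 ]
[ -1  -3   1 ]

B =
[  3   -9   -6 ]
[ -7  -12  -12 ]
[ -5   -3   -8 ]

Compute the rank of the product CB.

1

First compute CB:
[[-39, -126, -102],
 [ 13,  42,  34]]
Now row reduce the product.
R2 ← R2 + (1/3)·R1: [0, 0, 0]
1 nonzero row, so rank(CB) = 1.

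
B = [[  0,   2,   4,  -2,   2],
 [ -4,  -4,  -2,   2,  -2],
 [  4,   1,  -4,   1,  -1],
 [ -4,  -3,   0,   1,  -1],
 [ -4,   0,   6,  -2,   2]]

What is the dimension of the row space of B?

Row reduce to echelon form.
Swap R1 ↔ R2
R3 ← R3 + R1: [0, -3, -6, 3, -3]
R4 ← R4 − R1: [0, 1, 2, -1, 1]
R5 ← R5 − R1: [0, 4, 8, -4, 4]
R3 ← R3 + (3/2)·R2: [0, 0, 0, 0, 0]
R4 ← R4 − (1/2)·R2: [0, 0, 0, 0, 0]
R5 ← R5 − (2)·R2: [0, 0, 0, 0, 0]
Echelon form has 2 nonzero rows, so rank(B) = 2.
The row space has dimension equal to the rank: 2.

2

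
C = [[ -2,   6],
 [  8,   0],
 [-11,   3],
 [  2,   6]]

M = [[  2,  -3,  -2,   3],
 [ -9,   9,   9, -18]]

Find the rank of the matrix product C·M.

2

First compute CM:
[[-58,  60,  58, -114],
 [ 16, -24, -16,  24],
 [-49,  60,  49, -87],
 [-50,  48,  50, -102]]
Now row reduce the product.
R2 ← R2 + (8/29)·R1: [0, -216/29, 0, -216/29]
R3 ← R3 − (49/58)·R1: [0, 270/29, 0, 270/29]
R4 ← R4 − (25/29)·R1: [0, -108/29, 0, -108/29]
R3 ← R3 + (5/4)·R2: [0, 0, 0, 0]
R4 ← R4 − (1/2)·R2: [0, 0, 0, 0]
2 nonzero rows, so rank(CM) = 2.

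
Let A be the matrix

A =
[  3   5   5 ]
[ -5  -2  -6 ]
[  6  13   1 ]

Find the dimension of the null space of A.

0

Row reduce to echelon form.
R2 ← R2 + (5/3)·R1: [0, 19/3, 7/3]
R3 ← R3 − (2)·R1: [0, 3, -9]
R3 ← R3 − (9/19)·R2: [0, 0, -192/19]
3 nonzero rows, so rank(A) = 3.
A has 3 columns; by rank–nullity, nullity = 3 − 3 = 0.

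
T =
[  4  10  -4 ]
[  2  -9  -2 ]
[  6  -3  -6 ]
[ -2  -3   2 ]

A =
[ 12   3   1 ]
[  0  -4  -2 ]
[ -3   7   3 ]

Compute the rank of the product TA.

First compute TA:
[[ 60, -56, -28],
 [ 30,  28,  14],
 [ 90, -12,  -6],
 [-30,  20,  10]]
Now row reduce the product.
R2 ← R2 − (1/2)·R1: [0, 56, 28]
R3 ← R3 − (3/2)·R1: [0, 72, 36]
R4 ← R4 + (1/2)·R1: [0, -8, -4]
R3 ← R3 − (9/7)·R2: [0, 0, 0]
R4 ← R4 + (1/7)·R2: [0, 0, 0]
2 nonzero rows, so rank(TA) = 2.

2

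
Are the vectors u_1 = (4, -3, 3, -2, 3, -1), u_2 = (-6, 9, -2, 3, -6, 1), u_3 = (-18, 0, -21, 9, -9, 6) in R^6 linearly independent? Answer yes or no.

no

Form the matrix with these vectors as rows and row reduce.
R2 ← R2 + (3/2)·R1: [0, 9/2, 5/2, 0, -3/2, -1/2]
R3 ← R3 + (9/2)·R1: [0, -27/2, -15/2, 0, 9/2, 3/2]
R3 ← R3 + (3)·R2: [0, 0, 0, 0, 0, 0]
2 nonzero rows, so the 3 vectors span a space of dimension 2.
Since 2 < 3, the vectors are linearly dependent.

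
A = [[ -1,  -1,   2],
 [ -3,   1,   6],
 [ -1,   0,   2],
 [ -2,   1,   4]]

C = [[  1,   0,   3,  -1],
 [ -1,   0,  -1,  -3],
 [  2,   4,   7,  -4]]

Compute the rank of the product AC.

First compute AC:
[[  4,   8,  12,  -4],
 [  8,  24,  32, -24],
 [  3,   8,  11,  -7],
 [  5,  16,  21, -17]]
Now row reduce the product.
R2 ← R2 − (2)·R1: [0, 8, 8, -16]
R3 ← R3 − (3/4)·R1: [0, 2, 2, -4]
R4 ← R4 − (5/4)·R1: [0, 6, 6, -12]
R3 ← R3 − (1/4)·R2: [0, 0, 0, 0]
R4 ← R4 − (3/4)·R2: [0, 0, 0, 0]
2 nonzero rows, so rank(AC) = 2.

2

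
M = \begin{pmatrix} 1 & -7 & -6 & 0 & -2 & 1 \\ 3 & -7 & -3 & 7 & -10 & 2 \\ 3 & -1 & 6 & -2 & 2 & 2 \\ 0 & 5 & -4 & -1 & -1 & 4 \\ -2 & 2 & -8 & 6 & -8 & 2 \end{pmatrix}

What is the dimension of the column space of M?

5

Row reduce to echelon form.
R2 ← R2 − (3)·R1: [0, 14, 15, 7, -4, -1]
R3 ← R3 − (3)·R1: [0, 20, 24, -2, 8, -1]
R5 ← R5 + (2)·R1: [0, -12, -20, 6, -12, 4]
R3 ← R3 − (10/7)·R2: [0, 0, 18/7, -12, 96/7, 3/7]
R4 ← R4 − (5/14)·R2: [0, 0, -131/14, -7/2, 3/7, 61/14]
R5 ← R5 + (6/7)·R2: [0, 0, -50/7, 12, -108/7, 22/7]
R4 ← R4 + (131/36)·R3: [0, 0, 0, -283/6, 151/3, 71/12]
R5 ← R5 + (25/9)·R3: [0, 0, 0, -64/3, 68/3, 13/3]
R5 ← R5 − (128/283)·R4: [0, 0, 0, 0, -28/283, 469/283]
Echelon form has 5 nonzero rows, so rank(M) = 5.
The column space has dimension equal to the rank: 5.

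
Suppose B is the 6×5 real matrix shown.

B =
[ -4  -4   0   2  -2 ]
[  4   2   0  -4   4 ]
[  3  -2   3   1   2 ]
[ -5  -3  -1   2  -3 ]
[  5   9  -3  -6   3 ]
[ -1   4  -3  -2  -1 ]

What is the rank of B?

3

Row reduce to echelon form.
R2 ← R2 + R1: [0, -2, 0, -2, 2]
R3 ← R3 + (3/4)·R1: [0, -5, 3, 5/2, 1/2]
R4 ← R4 − (5/4)·R1: [0, 2, -1, -1/2, -1/2]
R5 ← R5 + (5/4)·R1: [0, 4, -3, -7/2, 1/2]
R6 ← R6 − (1/4)·R1: [0, 5, -3, -5/2, -1/2]
R3 ← R3 − (5/2)·R2: [0, 0, 3, 15/2, -9/2]
R4 ← R4 + R2: [0, 0, -1, -5/2, 3/2]
R5 ← R5 + (2)·R2: [0, 0, -3, -15/2, 9/2]
R6 ← R6 + (5/2)·R2: [0, 0, -3, -15/2, 9/2]
R4 ← R4 + (1/3)·R3: [0, 0, 0, 0, 0]
R5 ← R5 + R3: [0, 0, 0, 0, 0]
R6 ← R6 + R3: [0, 0, 0, 0, 0]
Echelon form has 3 nonzero rows, so rank(B) = 3.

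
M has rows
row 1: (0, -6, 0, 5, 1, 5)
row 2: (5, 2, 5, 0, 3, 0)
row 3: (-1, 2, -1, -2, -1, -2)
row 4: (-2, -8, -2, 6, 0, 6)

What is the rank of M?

2

Row reduce to echelon form.
Swap R1 ↔ R2
R3 ← R3 + (1/5)·R1: [0, 12/5, 0, -2, -2/5, -2]
R4 ← R4 + (2/5)·R1: [0, -36/5, 0, 6, 6/5, 6]
R3 ← R3 + (2/5)·R2: [0, 0, 0, 0, 0, 0]
R4 ← R4 − (6/5)·R2: [0, 0, 0, 0, 0, 0]
Echelon form has 2 nonzero rows, so rank(M) = 2.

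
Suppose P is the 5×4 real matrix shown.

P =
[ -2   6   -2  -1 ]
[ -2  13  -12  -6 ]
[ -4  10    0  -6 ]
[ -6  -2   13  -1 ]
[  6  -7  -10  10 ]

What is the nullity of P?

0

Row reduce to echelon form.
R2 ← R2 − R1: [0, 7, -10, -5]
R3 ← R3 − (2)·R1: [0, -2, 4, -4]
R4 ← R4 − (3)·R1: [0, -20, 19, 2]
R5 ← R5 + (3)·R1: [0, 11, -16, 7]
R3 ← R3 + (2/7)·R2: [0, 0, 8/7, -38/7]
R4 ← R4 + (20/7)·R2: [0, 0, -67/7, -86/7]
R5 ← R5 − (11/7)·R2: [0, 0, -2/7, 104/7]
R4 ← R4 + (67/8)·R3: [0, 0, 0, -231/4]
R5 ← R5 + (1/4)·R3: [0, 0, 0, 27/2]
R5 ← R5 + (18/77)·R4: [0, 0, 0, 0]
4 nonzero rows, so rank(P) = 4.
P has 4 columns; by rank–nullity, nullity = 4 − 4 = 0.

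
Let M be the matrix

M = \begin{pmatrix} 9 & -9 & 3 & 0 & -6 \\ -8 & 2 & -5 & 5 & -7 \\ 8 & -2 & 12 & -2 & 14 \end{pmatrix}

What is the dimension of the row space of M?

Row reduce to echelon form.
R2 ← R2 + (8/9)·R1: [0, -6, -7/3, 5, -37/3]
R3 ← R3 − (8/9)·R1: [0, 6, 28/3, -2, 58/3]
R3 ← R3 + R2: [0, 0, 7, 3, 7]
Echelon form has 3 nonzero rows, so rank(M) = 3.
The row space has dimension equal to the rank: 3.

3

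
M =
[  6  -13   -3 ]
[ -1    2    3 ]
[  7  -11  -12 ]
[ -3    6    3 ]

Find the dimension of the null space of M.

Row reduce to echelon form.
R2 ← R2 + (1/6)·R1: [0, -1/6, 5/2]
R3 ← R3 − (7/6)·R1: [0, 25/6, -17/2]
R4 ← R4 + (1/2)·R1: [0, -1/2, 3/2]
R3 ← R3 + (25)·R2: [0, 0, 54]
R4 ← R4 − (3)·R2: [0, 0, -6]
R4 ← R4 + (1/9)·R3: [0, 0, 0]
3 nonzero rows, so rank(M) = 3.
M has 3 columns; by rank–nullity, nullity = 3 − 3 = 0.

0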